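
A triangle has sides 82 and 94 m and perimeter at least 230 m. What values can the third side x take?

Triangle inequality alone gives 12 < x < 176.
The perimeter condition gives x ≥ 230 − 82 − 94 = 54.
Intersecting the two: 54 ≤ x < 176.

54 ≤ x < 176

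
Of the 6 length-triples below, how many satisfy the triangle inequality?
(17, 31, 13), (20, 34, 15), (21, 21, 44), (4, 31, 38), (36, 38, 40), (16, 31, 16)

3

(13,17,31): 13+17 ≤ 31 → not valid
(15,20,34): 15+20 > 34 → valid
(21,21,44): 21+21 ≤ 44 → not valid
(4,31,38): 4+31 ≤ 38 → not valid
(36,38,40): 36+38 > 40 → valid
(16,16,31): 16+16 > 31 → valid
3 of the 6 triples form a triangle.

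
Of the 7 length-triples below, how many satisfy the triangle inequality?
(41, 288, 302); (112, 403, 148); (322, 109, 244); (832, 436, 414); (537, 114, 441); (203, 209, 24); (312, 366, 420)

6

(41,288,302): 41+288 > 302 → valid
(112,148,403): 112+148 ≤ 403 → not valid
(109,244,322): 109+244 > 322 → valid
(414,436,832): 414+436 > 832 → valid
(114,441,537): 114+441 > 537 → valid
(24,203,209): 24+203 > 209 → valid
(312,366,420): 312+366 > 420 → valid
6 of the 7 triples form a triangle.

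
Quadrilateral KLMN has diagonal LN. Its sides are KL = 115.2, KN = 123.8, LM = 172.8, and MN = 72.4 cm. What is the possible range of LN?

From triangle KLN: |115.2 − 123.8| < LN < 115.2 + 123.8, i.e. 8.6 < LN < 239.0.
From triangle MLN: 100.4 < LN < 245.2.
Both must hold, so LN lies in the intersection.

100.4 < LN < 239.0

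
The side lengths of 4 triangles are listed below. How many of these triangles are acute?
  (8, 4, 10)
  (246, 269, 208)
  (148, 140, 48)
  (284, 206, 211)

2

(8,4,10): 4²+8² = 80 < 100 = 10² → obtuse
(246,269,208): 208²+246² = 103780 > 72361 = 269² → acute
(148,140,48): 48²+140² = 21904 = 148² → right
(284,206,211): 206²+211² = 86957 > 80656 = 284² → acute
2 of the 4 are acute.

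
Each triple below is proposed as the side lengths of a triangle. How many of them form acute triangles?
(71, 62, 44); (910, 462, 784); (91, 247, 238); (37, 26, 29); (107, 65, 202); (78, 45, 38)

3

(71,62,44): 44²+62² = 5780 > 5041 = 71² → acute
(910,462,784): 462²+784² = 828100 = 910² → right
(91,247,238): 91²+238² = 64925 > 61009 = 247² → acute
(37,26,29): 26²+29² = 1517 > 1369 = 37² → acute
(107,65,202): 65+107 ≤ 202, not a triangle
(78,45,38): 38²+45² = 3469 < 6084 = 78² → obtuse
3 of the 6 are acute.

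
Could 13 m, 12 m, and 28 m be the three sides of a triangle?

No

The longest side is 28, but the other two sum to only 25.
25 < 28, so the triangle inequality fails.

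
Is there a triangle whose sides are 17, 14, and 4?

The longest side is 17, and the other two sum to 18.
Since 18 > 17, the triangle inequality holds.

Yes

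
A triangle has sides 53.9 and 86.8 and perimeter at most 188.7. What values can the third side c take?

32.9 < c ≤ 48.0

Triangle inequality alone gives 32.9 < c < 140.7.
The perimeter condition gives c ≤ 188.7 − 53.9 − 86.8 = 48.0.
Intersecting the two: 32.9 < c ≤ 48.0.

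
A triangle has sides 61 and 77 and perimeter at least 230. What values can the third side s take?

Triangle inequality alone gives 16 < s < 138.
The perimeter condition gives s ≥ 230 − 61 − 77 = 92.
Intersecting the two: 92 ≤ s < 138.

92 ≤ s < 138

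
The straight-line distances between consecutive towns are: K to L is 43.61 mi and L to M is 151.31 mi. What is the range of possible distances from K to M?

By the triangle inequality, |43.61 − 151.31| ≤ KM ≤ 43.61 + 151.31.

107.70 ≤ KM ≤ 194.92 mi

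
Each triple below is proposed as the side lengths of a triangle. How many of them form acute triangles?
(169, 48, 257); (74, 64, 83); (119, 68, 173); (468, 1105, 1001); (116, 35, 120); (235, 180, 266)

(169,48,257): 48+169 ≤ 257, not a triangle
(74,64,83): 64²+74² = 9572 > 6889 = 83² → acute
(119,68,173): 68²+119² = 18785 < 29929 = 173² → obtuse
(468,1105,1001): 468²+1001² = 1221025 = 1105² → right
(116,35,120): 35²+116² = 14681 > 14400 = 120² → acute
(235,180,266): 180²+235² = 87625 > 70756 = 266² → acute
3 of the 6 are acute.

3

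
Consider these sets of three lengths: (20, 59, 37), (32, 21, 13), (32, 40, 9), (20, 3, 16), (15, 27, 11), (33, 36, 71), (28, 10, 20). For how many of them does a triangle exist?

(20,37,59): 20+37 ≤ 59 → not valid
(13,21,32): 13+21 > 32 → valid
(9,32,40): 9+32 > 40 → valid
(3,16,20): 3+16 ≤ 20 → not valid
(11,15,27): 11+15 ≤ 27 → not valid
(33,36,71): 33+36 ≤ 71 → not valid
(10,20,28): 10+20 > 28 → valid
3 of the 7 triples form a triangle.

3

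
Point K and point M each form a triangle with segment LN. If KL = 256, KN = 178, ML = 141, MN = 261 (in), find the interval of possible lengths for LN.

From triangle KLN: |256 − 178| < LN < 256 + 178, i.e. 78 < LN < 434.
From triangle MLN: 120 < LN < 402.
Both must hold, so LN lies in the intersection.

120 < LN < 402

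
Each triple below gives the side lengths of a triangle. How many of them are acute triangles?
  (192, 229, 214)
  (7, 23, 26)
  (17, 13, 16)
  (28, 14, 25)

(192,229,214): 192²+214² = 82660 > 52441 = 229² → acute
(7,23,26): 7²+23² = 578 < 676 = 26² → obtuse
(17,13,16): 13²+16² = 425 > 289 = 17² → acute
(28,14,25): 14²+25² = 821 > 784 = 28² → acute
3 of the 4 are acute.

3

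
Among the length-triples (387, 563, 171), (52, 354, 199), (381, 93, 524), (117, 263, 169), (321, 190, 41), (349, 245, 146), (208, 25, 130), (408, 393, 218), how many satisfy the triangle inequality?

3

(171,387,563): 171+387 ≤ 563 → not valid
(52,199,354): 52+199 ≤ 354 → not valid
(93,381,524): 93+381 ≤ 524 → not valid
(117,169,263): 117+169 > 263 → valid
(41,190,321): 41+190 ≤ 321 → not valid
(146,245,349): 146+245 > 349 → valid
(25,130,208): 25+130 ≤ 208 → not valid
(218,393,408): 218+393 > 408 → valid
3 of the 8 triples form a triangle.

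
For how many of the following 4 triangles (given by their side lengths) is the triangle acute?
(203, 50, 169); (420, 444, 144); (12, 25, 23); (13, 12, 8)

2

(203,50,169): 50²+169² = 31061 < 41209 = 203² → obtuse
(420,444,144): 144²+420² = 197136 = 444² → right
(12,25,23): 12²+23² = 673 > 625 = 25² → acute
(13,12,8): 8²+12² = 208 > 169 = 13² → acute
2 of the 4 are acute.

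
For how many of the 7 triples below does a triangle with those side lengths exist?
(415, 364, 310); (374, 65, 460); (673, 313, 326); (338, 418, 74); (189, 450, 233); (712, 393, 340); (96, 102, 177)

(310,364,415): 310+364 > 415 → valid
(65,374,460): 65+374 ≤ 460 → not valid
(313,326,673): 313+326 ≤ 673 → not valid
(74,338,418): 74+338 ≤ 418 → not valid
(189,233,450): 189+233 ≤ 450 → not valid
(340,393,712): 340+393 > 712 → valid
(96,102,177): 96+102 > 177 → valid
3 of the 7 triples form a triangle.

3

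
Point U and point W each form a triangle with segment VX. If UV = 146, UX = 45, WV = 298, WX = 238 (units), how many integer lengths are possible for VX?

89

From triangle UVX: 101 < VX < 191.
From triangle WVX: 60 < VX < 536.
Intersection: 101 < VX < 191, so integers 102 through 190: 89 values.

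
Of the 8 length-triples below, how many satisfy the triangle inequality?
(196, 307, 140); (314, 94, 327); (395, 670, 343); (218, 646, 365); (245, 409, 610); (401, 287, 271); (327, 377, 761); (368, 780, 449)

6

(140,196,307): 140+196 > 307 → valid
(94,314,327): 94+314 > 327 → valid
(343,395,670): 343+395 > 670 → valid
(218,365,646): 218+365 ≤ 646 → not valid
(245,409,610): 245+409 > 610 → valid
(271,287,401): 271+287 > 401 → valid
(327,377,761): 327+377 ≤ 761 → not valid
(368,449,780): 368+449 > 780 → valid
6 of the 8 triples form a triangle.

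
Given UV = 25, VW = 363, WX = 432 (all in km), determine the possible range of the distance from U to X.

44 ≤ UX ≤ 820 km

The maximum is all hops collinear in one direction: 25 + 363 + 432 = 820.
The longest hop is 432; the others sum to 388. Folding the others back against it leaves at least 432 − 388 = 44.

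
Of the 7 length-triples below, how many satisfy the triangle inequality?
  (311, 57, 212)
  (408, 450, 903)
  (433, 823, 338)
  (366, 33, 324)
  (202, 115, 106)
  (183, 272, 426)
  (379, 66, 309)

(57,212,311): 57+212 ≤ 311 → not valid
(408,450,903): 408+450 ≤ 903 → not valid
(338,433,823): 338+433 ≤ 823 → not valid
(33,324,366): 33+324 ≤ 366 → not valid
(106,115,202): 106+115 > 202 → valid
(183,272,426): 183+272 > 426 → valid
(66,309,379): 66+309 ≤ 379 → not valid
2 of the 7 triples form a triangle.

2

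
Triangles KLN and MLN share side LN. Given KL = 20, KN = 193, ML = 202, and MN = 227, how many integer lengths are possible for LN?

From triangle KLN: 173 < LN < 213.
From triangle MLN: 25 < LN < 429.
Intersection: 173 < LN < 213, so integers 174 through 212: 39 values.

39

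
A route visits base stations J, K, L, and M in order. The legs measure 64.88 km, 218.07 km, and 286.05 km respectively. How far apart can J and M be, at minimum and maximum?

The maximum is all hops collinear in one direction: 64.88 + 218.07 + 286.05 = 569.00.
The longest hop is 286.05; the others sum to 282.95. Folding the others back against it leaves at least 286.05 − 282.95 = 3.10.

3.10 ≤ JM ≤ 569.00 km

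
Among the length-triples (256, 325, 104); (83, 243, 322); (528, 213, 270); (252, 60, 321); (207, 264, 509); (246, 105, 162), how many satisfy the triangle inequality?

(104,256,325): 104+256 > 325 → valid
(83,243,322): 83+243 > 322 → valid
(213,270,528): 213+270 ≤ 528 → not valid
(60,252,321): 60+252 ≤ 321 → not valid
(207,264,509): 207+264 ≤ 509 → not valid
(105,162,246): 105+162 > 246 → valid
3 of the 6 triples form a triangle.

3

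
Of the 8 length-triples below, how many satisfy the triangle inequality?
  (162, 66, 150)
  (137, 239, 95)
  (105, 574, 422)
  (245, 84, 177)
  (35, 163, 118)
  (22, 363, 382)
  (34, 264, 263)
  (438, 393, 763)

(66,150,162): 66+150 > 162 → valid
(95,137,239): 95+137 ≤ 239 → not valid
(105,422,574): 105+422 ≤ 574 → not valid
(84,177,245): 84+177 > 245 → valid
(35,118,163): 35+118 ≤ 163 → not valid
(22,363,382): 22+363 > 382 → valid
(34,263,264): 34+263 > 264 → valid
(393,438,763): 393+438 > 763 → valid
5 of the 8 triples form a triangle.

5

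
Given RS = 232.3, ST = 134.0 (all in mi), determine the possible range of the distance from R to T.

98.3 ≤ RT ≤ 366.3 mi

By the triangle inequality, |232.3 − 134.0| ≤ RT ≤ 232.3 + 134.0.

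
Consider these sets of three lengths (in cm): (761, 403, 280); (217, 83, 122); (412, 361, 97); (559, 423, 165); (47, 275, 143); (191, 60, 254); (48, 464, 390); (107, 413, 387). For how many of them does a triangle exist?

(280,403,761): 280+403 ≤ 761 → not valid
(83,122,217): 83+122 ≤ 217 → not valid
(97,361,412): 97+361 > 412 → valid
(165,423,559): 165+423 > 559 → valid
(47,143,275): 47+143 ≤ 275 → not valid
(60,191,254): 60+191 ≤ 254 → not valid
(48,390,464): 48+390 ≤ 464 → not valid
(107,387,413): 107+387 > 413 → valid
3 of the 8 triples form a triangle.

3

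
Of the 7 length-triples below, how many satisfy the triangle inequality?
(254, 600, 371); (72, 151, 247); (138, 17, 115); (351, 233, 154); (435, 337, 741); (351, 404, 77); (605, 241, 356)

4

(254,371,600): 254+371 > 600 → valid
(72,151,247): 72+151 ≤ 247 → not valid
(17,115,138): 17+115 ≤ 138 → not valid
(154,233,351): 154+233 > 351 → valid
(337,435,741): 337+435 > 741 → valid
(77,351,404): 77+351 > 404 → valid
(241,356,605): 241+356 ≤ 605 → not valid
4 of the 7 triples form a triangle.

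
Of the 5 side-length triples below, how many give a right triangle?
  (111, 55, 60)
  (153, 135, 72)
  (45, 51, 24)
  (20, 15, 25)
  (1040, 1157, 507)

(111,55,60): 55²+60² = 6625 < 12321 = 111² → obtuse
(153,135,72): 72²+135² = 23409 = 153² → right
(45,51,24): 24²+45² = 2601 = 51² → right
(20,15,25): 15²+20² = 625 = 25² → right
(1040,1157,507): 507²+1040² = 1338649 = 1157² → right
4 of the 5 are right.

4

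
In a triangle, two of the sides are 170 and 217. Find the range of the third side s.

By the triangle inequality, s must be less than 170 + 217 = 387 and greater than |170 − 217| = 47.

47 < s < 387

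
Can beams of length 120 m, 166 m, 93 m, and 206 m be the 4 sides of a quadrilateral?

Yes

A quadrilateral exists iff every side is shorter than the sum of the others — equivalently, the longest side is less than the sum of the rest.
Longest side 206 < 379 (sum of the remaining 3), so yes.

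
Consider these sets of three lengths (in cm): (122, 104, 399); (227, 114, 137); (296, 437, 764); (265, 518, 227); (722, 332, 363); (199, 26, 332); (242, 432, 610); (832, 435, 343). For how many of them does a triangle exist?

2

(104,122,399): 104+122 ≤ 399 → not valid
(114,137,227): 114+137 > 227 → valid
(296,437,764): 296+437 ≤ 764 → not valid
(227,265,518): 227+265 ≤ 518 → not valid
(332,363,722): 332+363 ≤ 722 → not valid
(26,199,332): 26+199 ≤ 332 → not valid
(242,432,610): 242+432 > 610 → valid
(343,435,832): 343+435 ≤ 832 → not valid
2 of the 8 triples form a triangle.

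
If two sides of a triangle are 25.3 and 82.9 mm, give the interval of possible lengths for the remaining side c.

By the triangle inequality, c must be less than 25.3 + 82.9 = 108.2 and greater than |25.3 − 82.9| = 57.6.

57.6 < c < 108.2 (mm)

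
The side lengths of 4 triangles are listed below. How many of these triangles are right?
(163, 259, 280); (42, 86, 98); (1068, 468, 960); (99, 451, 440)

2

(163,259,280): 163²+259² = 93650 > 78400 = 280² → acute
(42,86,98): 42²+86² = 9160 < 9604 = 98² → obtuse
(1068,468,960): 468²+960² = 1140624 = 1068² → right
(99,451,440): 99²+440² = 203401 = 451² → right
2 of the 4 are right.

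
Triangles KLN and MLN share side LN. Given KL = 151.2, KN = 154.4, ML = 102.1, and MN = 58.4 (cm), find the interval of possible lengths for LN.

From triangle KLN: |151.2 − 154.4| < LN < 151.2 + 154.4, i.e. 3.2 < LN < 305.6.
From triangle MLN: 43.7 < LN < 160.5.
Both must hold, so LN lies in the intersection.

43.7 < LN < 160.5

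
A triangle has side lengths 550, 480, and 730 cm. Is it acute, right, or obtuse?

Compare the square of the longest side to the sum of squares of the other two: 480² + 550² = 532900 = 730².

right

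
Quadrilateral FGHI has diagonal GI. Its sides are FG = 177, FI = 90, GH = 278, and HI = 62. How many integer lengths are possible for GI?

From triangle FGI: 87 < GI < 267.
From triangle HGI: 216 < GI < 340.
Intersection: 216 < GI < 267, so integers 217 through 266: 50 values.

50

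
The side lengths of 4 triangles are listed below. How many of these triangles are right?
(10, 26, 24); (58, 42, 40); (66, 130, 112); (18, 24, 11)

(10,26,24): 10²+24² = 676 = 26² → right
(58,42,40): 40²+42² = 3364 = 58² → right
(66,130,112): 66²+112² = 16900 = 130² → right
(18,24,11): 11²+18² = 445 < 576 = 24² → obtuse
3 of the 4 are right.

3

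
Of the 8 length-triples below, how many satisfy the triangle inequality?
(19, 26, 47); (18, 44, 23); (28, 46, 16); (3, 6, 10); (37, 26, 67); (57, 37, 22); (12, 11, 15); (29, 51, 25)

3

(19,26,47): 19+26 ≤ 47 → not valid
(18,23,44): 18+23 ≤ 44 → not valid
(16,28,46): 16+28 ≤ 46 → not valid
(3,6,10): 3+6 ≤ 10 → not valid
(26,37,67): 26+37 ≤ 67 → not valid
(22,37,57): 22+37 > 57 → valid
(11,12,15): 11+12 > 15 → valid
(25,29,51): 25+29 > 51 → valid
3 of the 8 triples form a triangle.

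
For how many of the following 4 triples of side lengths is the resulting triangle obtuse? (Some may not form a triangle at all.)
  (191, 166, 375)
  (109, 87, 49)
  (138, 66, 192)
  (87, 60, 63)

(191,166,375): 166+191 ≤ 375, not a triangle
(109,87,49): 49²+87² = 9970 < 11881 = 109² → obtuse
(138,66,192): 66²+138² = 23400 < 36864 = 192² → obtuse
(87,60,63): 60²+63² = 7569 = 87² → right
2 of the 4 are obtuse.

2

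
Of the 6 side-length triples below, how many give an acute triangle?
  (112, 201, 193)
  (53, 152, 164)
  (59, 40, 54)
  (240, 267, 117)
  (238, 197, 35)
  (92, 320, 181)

2

(112,201,193): 112²+193² = 49793 > 40401 = 201² → acute
(53,152,164): 53²+152² = 25913 < 26896 = 164² → obtuse
(59,40,54): 40²+54² = 4516 > 3481 = 59² → acute
(240,267,117): 117²+240² = 71289 = 267² → right
(238,197,35): 35+197 ≤ 238, not a triangle
(92,320,181): 92+181 ≤ 320, not a triangle
2 of the 6 are acute.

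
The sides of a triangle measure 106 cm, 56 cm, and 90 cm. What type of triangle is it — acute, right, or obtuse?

right

Compare the square of the longest side to the sum of squares of the other two: 56² + 90² = 11236 = 106².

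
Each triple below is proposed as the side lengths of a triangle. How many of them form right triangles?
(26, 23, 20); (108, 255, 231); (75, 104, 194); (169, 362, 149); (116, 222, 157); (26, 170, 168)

(26,23,20): 20²+23² = 929 > 676 = 26² → acute
(108,255,231): 108²+231² = 65025 = 255² → right
(75,104,194): 75+104 ≤ 194, not a triangle
(169,362,149): 149+169 ≤ 362, not a triangle
(116,222,157): 116²+157² = 38105 < 49284 = 222² → obtuse
(26,170,168): 26²+168² = 28900 = 170² → right
2 of the 6 are right.

2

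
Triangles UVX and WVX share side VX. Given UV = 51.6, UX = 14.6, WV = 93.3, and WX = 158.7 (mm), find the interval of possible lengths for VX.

From triangle UVX: |51.6 − 14.6| < VX < 51.6 + 14.6, i.e. 37.0 < VX < 66.2.
From triangle WVX: 65.4 < VX < 252.0.
Both must hold, so VX lies in the intersection.

65.4 < VX < 66.2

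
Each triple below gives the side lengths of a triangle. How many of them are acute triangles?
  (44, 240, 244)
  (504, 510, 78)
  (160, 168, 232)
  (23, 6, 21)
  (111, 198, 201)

(44,240,244): 44²+240² = 59536 = 244² → right
(504,510,78): 78²+504² = 260100 = 510² → right
(160,168,232): 160²+168² = 53824 = 232² → right
(23,6,21): 6²+21² = 477 < 529 = 23² → obtuse
(111,198,201): 111²+198² = 51525 > 40401 = 201² → acute
1 of the 5 is acute.

1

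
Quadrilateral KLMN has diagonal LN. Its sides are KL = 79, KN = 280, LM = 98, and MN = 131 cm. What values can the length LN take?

201 < LN < 229

From triangle KLN: |79 − 280| < LN < 79 + 280, i.e. 201 < LN < 359.
From triangle MLN: 33 < LN < 229.
Both must hold, so LN lies in the intersection.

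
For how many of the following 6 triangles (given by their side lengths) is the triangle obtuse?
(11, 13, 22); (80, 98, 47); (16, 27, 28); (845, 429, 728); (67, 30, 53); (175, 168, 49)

(11,13,22): 11²+13² = 290 < 484 = 22² → obtuse
(80,98,47): 47²+80² = 8609 < 9604 = 98² → obtuse
(16,27,28): 16²+27² = 985 > 784 = 28² → acute
(845,429,728): 429²+728² = 714025 = 845² → right
(67,30,53): 30²+53² = 3709 < 4489 = 67² → obtuse
(175,168,49): 49²+168² = 30625 = 175² → right
3 of the 6 are obtuse.

3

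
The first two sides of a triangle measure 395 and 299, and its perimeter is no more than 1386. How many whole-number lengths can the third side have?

596

Triangle inequality: 96 < x < 694. Perimeter ≤ 1386 gives x ≤ 1386 − 395 − 299 = 692.
So 96 < x ≤ 692; integers 97 through 692: 596 values.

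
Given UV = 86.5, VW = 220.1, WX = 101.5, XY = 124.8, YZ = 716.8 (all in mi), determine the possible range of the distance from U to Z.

183.9 ≤ UZ ≤ 1249.7 mi

The maximum is all hops collinear in one direction: 86.5 + 220.1 + 101.5 + 124.8 + 716.8 = 1249.7.
The longest hop is 716.8; the others sum to 532.9. Folding the others back against it leaves at least 716.8 − 532.9 = 183.9.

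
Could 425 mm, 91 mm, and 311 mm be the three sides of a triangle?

The longest side is 425, but the other two sum to only 402.
402 < 425, so the triangle inequality fails.

No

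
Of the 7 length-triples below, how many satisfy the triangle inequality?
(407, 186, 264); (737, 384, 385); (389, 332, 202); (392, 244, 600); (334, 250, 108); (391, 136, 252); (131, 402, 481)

6

(186,264,407): 186+264 > 407 → valid
(384,385,737): 384+385 > 737 → valid
(202,332,389): 202+332 > 389 → valid
(244,392,600): 244+392 > 600 → valid
(108,250,334): 108+250 > 334 → valid
(136,252,391): 136+252 ≤ 391 → not valid
(131,402,481): 131+402 > 481 → valid
6 of the 7 triples form a triangle.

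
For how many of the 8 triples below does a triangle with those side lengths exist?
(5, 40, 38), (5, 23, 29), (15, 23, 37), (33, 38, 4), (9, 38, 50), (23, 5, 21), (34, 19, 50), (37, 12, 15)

4

(5,38,40): 5+38 > 40 → valid
(5,23,29): 5+23 ≤ 29 → not valid
(15,23,37): 15+23 > 37 → valid
(4,33,38): 4+33 ≤ 38 → not valid
(9,38,50): 9+38 ≤ 50 → not valid
(5,21,23): 5+21 > 23 → valid
(19,34,50): 19+34 > 50 → valid
(12,15,37): 12+15 ≤ 37 → not valid
4 of the 8 triples form a triangle.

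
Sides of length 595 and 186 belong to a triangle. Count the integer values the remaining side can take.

371

The third side lies in the open interval (409, 781).
Integers from 410 to 780 inclusive: 780 − 410 + 1 = 371.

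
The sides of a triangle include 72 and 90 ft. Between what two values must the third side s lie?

By the triangle inequality, s must be less than 72 + 90 = 162 and greater than |72 − 90| = 18.

18 < s < 162 (ft)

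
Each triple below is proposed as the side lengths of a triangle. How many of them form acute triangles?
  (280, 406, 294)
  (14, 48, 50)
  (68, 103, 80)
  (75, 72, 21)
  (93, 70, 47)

1

(280,406,294): 280²+294² = 164836 = 406² → right
(14,48,50): 14²+48² = 2500 = 50² → right
(68,103,80): 68²+80² = 11024 > 10609 = 103² → acute
(75,72,21): 21²+72² = 5625 = 75² → right
(93,70,47): 47²+70² = 7109 < 8649 = 93² → obtuse
1 of the 5 is acute.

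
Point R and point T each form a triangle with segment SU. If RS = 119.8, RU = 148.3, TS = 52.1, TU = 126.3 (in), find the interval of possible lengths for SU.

From triangle RSU: |119.8 − 148.3| < SU < 119.8 + 148.3, i.e. 28.5 < SU < 268.1.
From triangle TSU: 74.2 < SU < 178.4.
Both must hold, so SU lies in the intersection.

74.2 < SU < 178.4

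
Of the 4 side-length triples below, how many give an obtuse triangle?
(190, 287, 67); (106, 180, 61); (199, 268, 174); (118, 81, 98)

(190,287,67): 67+190 ≤ 287, not a triangle
(106,180,61): 61+106 ≤ 180, not a triangle
(199,268,174): 174²+199² = 69877 < 71824 = 268² → obtuse
(118,81,98): 81²+98² = 16165 > 13924 = 118² → acute
1 of the 4 is obtuse.

1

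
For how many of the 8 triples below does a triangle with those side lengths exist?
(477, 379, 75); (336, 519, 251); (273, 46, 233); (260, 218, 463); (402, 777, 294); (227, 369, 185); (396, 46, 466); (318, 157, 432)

(75,379,477): 75+379 ≤ 477 → not valid
(251,336,519): 251+336 > 519 → valid
(46,233,273): 46+233 > 273 → valid
(218,260,463): 218+260 > 463 → valid
(294,402,777): 294+402 ≤ 777 → not valid
(185,227,369): 185+227 > 369 → valid
(46,396,466): 46+396 ≤ 466 → not valid
(157,318,432): 157+318 > 432 → valid
5 of the 8 triples form a triangle.

5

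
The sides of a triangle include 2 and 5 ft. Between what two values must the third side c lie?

By the triangle inequality, c must be less than 2 + 5 = 7 and greater than |2 − 5| = 3.

3 < c < 7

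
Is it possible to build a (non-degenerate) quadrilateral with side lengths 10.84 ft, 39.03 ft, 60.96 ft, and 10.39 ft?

For a quadrilateral, each side must be shorter than the sum of the others.
Here the longest side is 60.96, but the remaining 3 sides sum to only 60.26.

No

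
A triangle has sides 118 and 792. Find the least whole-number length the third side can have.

The third side must be strictly greater than |118 − 792| = 674.
The smallest integer above 674 is 675.

675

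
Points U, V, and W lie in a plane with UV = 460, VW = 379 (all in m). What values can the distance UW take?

By the triangle inequality, |460 − 379| ≤ UW ≤ 460 + 379.

81 ≤ UW ≤ 839 m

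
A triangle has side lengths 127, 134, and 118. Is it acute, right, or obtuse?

Compare the square of the longest side to the sum of squares of the other two: 118² + 127² = 30053 > 17956 = 134².

acute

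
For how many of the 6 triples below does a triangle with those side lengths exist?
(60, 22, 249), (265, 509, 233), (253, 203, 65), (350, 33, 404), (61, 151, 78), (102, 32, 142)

1

(22,60,249): 22+60 ≤ 249 → not valid
(233,265,509): 233+265 ≤ 509 → not valid
(65,203,253): 65+203 > 253 → valid
(33,350,404): 33+350 ≤ 404 → not valid
(61,78,151): 61+78 ≤ 151 → not valid
(32,102,142): 32+102 ≤ 142 → not valid
1 of the 6 triples forms a triangle.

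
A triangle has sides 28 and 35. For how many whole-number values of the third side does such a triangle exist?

The third side lies in the open interval (7, 63).
Integers from 8 to 62 inclusive: 62 − 8 + 1 = 55.

55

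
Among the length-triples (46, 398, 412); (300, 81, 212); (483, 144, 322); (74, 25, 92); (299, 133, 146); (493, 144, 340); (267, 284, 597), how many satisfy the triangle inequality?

(46,398,412): 46+398 > 412 → valid
(81,212,300): 81+212 ≤ 300 → not valid
(144,322,483): 144+322 ≤ 483 → not valid
(25,74,92): 25+74 > 92 → valid
(133,146,299): 133+146 ≤ 299 → not valid
(144,340,493): 144+340 ≤ 493 → not valid
(267,284,597): 267+284 ≤ 597 → not valid
2 of the 7 triples form a triangle.

2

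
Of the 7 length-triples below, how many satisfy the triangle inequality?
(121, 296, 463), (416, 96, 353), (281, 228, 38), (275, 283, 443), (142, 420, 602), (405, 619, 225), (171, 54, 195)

4

(121,296,463): 121+296 ≤ 463 → not valid
(96,353,416): 96+353 > 416 → valid
(38,228,281): 38+228 ≤ 281 → not valid
(275,283,443): 275+283 > 443 → valid
(142,420,602): 142+420 ≤ 602 → not valid
(225,405,619): 225+405 > 619 → valid
(54,171,195): 54+171 > 195 → valid
4 of the 7 triples form a triangle.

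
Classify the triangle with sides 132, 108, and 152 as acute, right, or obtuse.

Compare the square of the longest side to the sum of squares of the other two: 108² + 132² = 29088 > 23104 = 152².

acute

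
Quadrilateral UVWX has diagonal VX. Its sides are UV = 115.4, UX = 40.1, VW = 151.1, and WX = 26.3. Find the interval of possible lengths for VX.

From triangle UVX: |115.4 − 40.1| < VX < 115.4 + 40.1, i.e. 75.3 < VX < 155.5.
From triangle WVX: 124.8 < VX < 177.4.
Both must hold, so VX lies in the intersection.

124.8 < VX < 155.5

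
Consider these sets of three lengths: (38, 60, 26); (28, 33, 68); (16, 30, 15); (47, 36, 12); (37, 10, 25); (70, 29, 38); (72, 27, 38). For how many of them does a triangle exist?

(26,38,60): 26+38 > 60 → valid
(28,33,68): 28+33 ≤ 68 → not valid
(15,16,30): 15+16 > 30 → valid
(12,36,47): 12+36 > 47 → valid
(10,25,37): 10+25 ≤ 37 → not valid
(29,38,70): 29+38 ≤ 70 → not valid
(27,38,72): 27+38 ≤ 72 → not valid
3 of the 7 triples form a triangle.

3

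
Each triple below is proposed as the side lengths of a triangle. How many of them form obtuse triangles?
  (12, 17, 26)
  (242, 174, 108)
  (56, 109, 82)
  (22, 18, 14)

3

(12,17,26): 12²+17² = 433 < 676 = 26² → obtuse
(242,174,108): 108²+174² = 41940 < 58564 = 242² → obtuse
(56,109,82): 56²+82² = 9860 < 11881 = 109² → obtuse
(22,18,14): 14²+18² = 520 > 484 = 22² → acute
3 of the 4 are obtuse.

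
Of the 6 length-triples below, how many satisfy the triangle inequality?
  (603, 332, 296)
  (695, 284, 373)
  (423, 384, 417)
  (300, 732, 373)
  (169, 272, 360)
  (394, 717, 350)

4

(296,332,603): 296+332 > 603 → valid
(284,373,695): 284+373 ≤ 695 → not valid
(384,417,423): 384+417 > 423 → valid
(300,373,732): 300+373 ≤ 732 → not valid
(169,272,360): 169+272 > 360 → valid
(350,394,717): 350+394 > 717 → valid
4 of the 6 triples form a triangle.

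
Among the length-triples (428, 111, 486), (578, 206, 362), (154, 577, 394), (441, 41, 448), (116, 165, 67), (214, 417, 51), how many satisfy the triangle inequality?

(111,428,486): 111+428 > 486 → valid
(206,362,578): 206+362 ≤ 578 → not valid
(154,394,577): 154+394 ≤ 577 → not valid
(41,441,448): 41+441 > 448 → valid
(67,116,165): 67+116 > 165 → valid
(51,214,417): 51+214 ≤ 417 → not valid
3 of the 6 triples form a triangle.

3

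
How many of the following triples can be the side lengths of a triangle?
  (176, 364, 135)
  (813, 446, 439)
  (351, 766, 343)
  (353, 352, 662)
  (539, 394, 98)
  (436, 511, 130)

(135,176,364): 135+176 ≤ 364 → not valid
(439,446,813): 439+446 > 813 → valid
(343,351,766): 343+351 ≤ 766 → not valid
(352,353,662): 352+353 > 662 → valid
(98,394,539): 98+394 ≤ 539 → not valid
(130,436,511): 130+436 > 511 → valid
3 of the 6 triples form a triangle.

3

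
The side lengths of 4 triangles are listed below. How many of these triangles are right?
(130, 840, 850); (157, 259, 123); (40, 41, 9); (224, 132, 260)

3

(130,840,850): 130²+840² = 722500 = 850² → right
(157,259,123): 123²+157² = 39778 < 67081 = 259² → obtuse
(40,41,9): 9²+40² = 1681 = 41² → right
(224,132,260): 132²+224² = 67600 = 260² → right
3 of the 4 are right.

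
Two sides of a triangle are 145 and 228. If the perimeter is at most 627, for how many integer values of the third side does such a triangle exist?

171

Triangle inequality: 83 < x < 373. Perimeter ≤ 627 gives x ≤ 627 − 145 − 228 = 254.
So 83 < x ≤ 254; integers 84 through 254: 171 values.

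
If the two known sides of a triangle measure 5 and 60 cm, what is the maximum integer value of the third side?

The third side must be strictly less than 5 + 60 = 65.
The largest integer below 65 is 64.

64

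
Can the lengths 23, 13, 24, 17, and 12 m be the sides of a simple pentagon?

A pentagon exists iff every side is shorter than the sum of the others — equivalently, the longest side is less than the sum of the rest.
Longest side 24 < 65 (sum of the remaining 4), so yes.

Yes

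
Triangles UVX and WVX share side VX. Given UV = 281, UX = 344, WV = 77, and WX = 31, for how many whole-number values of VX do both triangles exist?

From triangle UVX: 63 < VX < 625.
From triangle WVX: 46 < VX < 108.
Intersection: 63 < VX < 108, so integers 64 through 107: 44 values.

44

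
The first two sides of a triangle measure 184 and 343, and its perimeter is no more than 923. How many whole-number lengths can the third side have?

237

Triangle inequality: 159 < x < 527. Perimeter ≤ 923 gives x ≤ 923 − 184 − 343 = 396.
So 159 < x ≤ 396; integers 160 through 396: 237 values.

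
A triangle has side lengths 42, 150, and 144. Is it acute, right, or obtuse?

right

Compare the square of the longest side to the sum of squares of the other two: 42² + 144² = 22500 = 150².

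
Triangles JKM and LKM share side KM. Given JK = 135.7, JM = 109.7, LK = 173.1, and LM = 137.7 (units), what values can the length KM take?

35.4 < KM < 245.4

From triangle JKM: |135.7 − 109.7| < KM < 135.7 + 109.7, i.e. 26.0 < KM < 245.4.
From triangle LKM: 35.4 < KM < 310.8.
Both must hold, so KM lies in the intersection.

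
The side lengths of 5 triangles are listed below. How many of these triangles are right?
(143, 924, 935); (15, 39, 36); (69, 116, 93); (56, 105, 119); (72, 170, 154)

4

(143,924,935): 143²+924² = 874225 = 935² → right
(15,39,36): 15²+36² = 1521 = 39² → right
(69,116,93): 69²+93² = 13410 < 13456 = 116² → obtuse
(56,105,119): 56²+105² = 14161 = 119² → right
(72,170,154): 72²+154² = 28900 = 170² → right
4 of the 5 are right.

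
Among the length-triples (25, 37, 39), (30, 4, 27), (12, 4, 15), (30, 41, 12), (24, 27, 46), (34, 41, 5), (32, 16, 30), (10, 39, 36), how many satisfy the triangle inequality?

(25,37,39): 25+37 > 39 → valid
(4,27,30): 4+27 > 30 → valid
(4,12,15): 4+12 > 15 → valid
(12,30,41): 12+30 > 41 → valid
(24,27,46): 24+27 > 46 → valid
(5,34,41): 5+34 ≤ 41 → not valid
(16,30,32): 16+30 > 32 → valid
(10,36,39): 10+36 > 39 → valid
7 of the 8 triples form a triangle.

7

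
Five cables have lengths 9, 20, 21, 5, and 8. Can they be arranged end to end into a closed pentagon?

A pentagon exists iff every side is shorter than the sum of the others — equivalently, the longest side is less than the sum of the rest.
Longest side 21 < 42 (sum of the remaining 4), so yes.

Yes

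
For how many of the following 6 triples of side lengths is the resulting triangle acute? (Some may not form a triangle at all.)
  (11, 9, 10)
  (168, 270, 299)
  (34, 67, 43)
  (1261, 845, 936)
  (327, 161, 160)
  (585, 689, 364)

2

(11,9,10): 9²+10² = 181 > 121 = 11² → acute
(168,270,299): 168²+270² = 101124 > 89401 = 299² → acute
(34,67,43): 34²+43² = 3005 < 4489 = 67² → obtuse
(1261,845,936): 845²+936² = 1590121 = 1261² → right
(327,161,160): 160+161 ≤ 327, not a triangle
(585,689,364): 364²+585² = 474721 = 689² → right
2 of the 6 are acute.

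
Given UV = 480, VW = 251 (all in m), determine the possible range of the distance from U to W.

By the triangle inequality, |480 − 251| ≤ UW ≤ 480 + 251.

229 ≤ UW ≤ 731 m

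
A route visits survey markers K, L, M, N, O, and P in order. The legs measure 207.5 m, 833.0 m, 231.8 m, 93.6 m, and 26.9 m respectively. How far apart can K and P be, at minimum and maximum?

The maximum is all hops collinear in one direction: 207.5 + 833.0 + 231.8 + 93.6 + 26.9 = 1392.8.
The longest hop is 833.0; the others sum to 559.8. Folding the others back against it leaves at least 833.0 − 559.8 = 273.2.

273.2 ≤ KP ≤ 1392.8 m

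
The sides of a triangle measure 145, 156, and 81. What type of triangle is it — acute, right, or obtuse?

Compare the square of the longest side to the sum of squares of the other two: 81² + 145² = 27586 > 24336 = 156².

acute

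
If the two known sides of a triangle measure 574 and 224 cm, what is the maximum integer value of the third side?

The third side must be strictly less than 574 + 224 = 798.
The largest integer below 798 is 797.

797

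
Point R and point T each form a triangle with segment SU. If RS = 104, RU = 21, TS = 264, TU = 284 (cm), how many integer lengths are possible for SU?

41

From triangle RSU: 83 < SU < 125.
From triangle TSU: 20 < SU < 548.
Intersection: 83 < SU < 125, so integers 84 through 124: 41 values.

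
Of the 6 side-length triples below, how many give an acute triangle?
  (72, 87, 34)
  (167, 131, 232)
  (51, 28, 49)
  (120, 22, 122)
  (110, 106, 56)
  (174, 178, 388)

2

(72,87,34): 34²+72² = 6340 < 7569 = 87² → obtuse
(167,131,232): 131²+167² = 45050 < 53824 = 232² → obtuse
(51,28,49): 28²+49² = 3185 > 2601 = 51² → acute
(120,22,122): 22²+120² = 14884 = 122² → right
(110,106,56): 56²+106² = 14372 > 12100 = 110² → acute
(174,178,388): 174+178 ≤ 388, not a triangle
2 of the 6 are acute.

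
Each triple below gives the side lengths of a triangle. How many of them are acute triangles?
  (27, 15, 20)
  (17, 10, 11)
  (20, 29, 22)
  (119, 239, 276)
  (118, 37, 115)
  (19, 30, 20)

2

(27,15,20): 15²+20² = 625 < 729 = 27² → obtuse
(17,10,11): 10²+11² = 221 < 289 = 17² → obtuse
(20,29,22): 20²+22² = 884 > 841 = 29² → acute
(119,239,276): 119²+239² = 71282 < 76176 = 276² → obtuse
(118,37,115): 37²+115² = 14594 > 13924 = 118² → acute
(19,30,20): 19²+20² = 761 < 900 = 30² → obtuse
2 of the 6 are acute.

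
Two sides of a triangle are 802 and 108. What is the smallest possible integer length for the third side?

The third side must be strictly greater than |802 − 108| = 694.
The smallest integer above 694 is 695.

695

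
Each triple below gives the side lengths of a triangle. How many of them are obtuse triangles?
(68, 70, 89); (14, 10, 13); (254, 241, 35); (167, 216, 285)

2

(68,70,89): 68²+70² = 9524 > 7921 = 89² → acute
(14,10,13): 10²+13² = 269 > 196 = 14² → acute
(254,241,35): 35²+241² = 59306 < 64516 = 254² → obtuse
(167,216,285): 167²+216² = 74545 < 81225 = 285² → obtuse
2 of the 4 are obtuse.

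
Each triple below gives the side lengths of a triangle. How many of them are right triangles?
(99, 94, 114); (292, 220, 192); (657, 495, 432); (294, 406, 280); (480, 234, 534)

4

(99,94,114): 94²+99² = 18637 > 12996 = 114² → acute
(292,220,192): 192²+220² = 85264 = 292² → right
(657,495,432): 432²+495² = 431649 = 657² → right
(294,406,280): 280²+294² = 164836 = 406² → right
(480,234,534): 234²+480² = 285156 = 534² → right
4 of the 5 are right.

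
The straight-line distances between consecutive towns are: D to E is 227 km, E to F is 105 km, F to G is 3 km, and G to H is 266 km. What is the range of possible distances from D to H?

0 ≤ DH ≤ 601 km

The maximum is all hops collinear in one direction: 227 + 105 + 3 + 266 = 601.
The longest hop is 266; the others sum to 335. Since 266 ≤ 335, the path can fold back on itself completely, so the minimum distance is 0.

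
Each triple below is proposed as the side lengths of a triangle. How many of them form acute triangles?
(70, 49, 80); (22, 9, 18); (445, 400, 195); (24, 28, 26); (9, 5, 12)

(70,49,80): 49²+70² = 7301 > 6400 = 80² → acute
(22,9,18): 9²+18² = 405 < 484 = 22² → obtuse
(445,400,195): 195²+400² = 198025 = 445² → right
(24,28,26): 24²+26² = 1252 > 784 = 28² → acute
(9,5,12): 5²+9² = 106 < 144 = 12² → obtuse
2 of the 5 are acute.

2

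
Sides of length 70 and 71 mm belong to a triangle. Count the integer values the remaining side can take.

The third side lies in the open interval (1, 141).
Integers from 2 to 140 inclusive: 140 − 2 + 1 = 139.

139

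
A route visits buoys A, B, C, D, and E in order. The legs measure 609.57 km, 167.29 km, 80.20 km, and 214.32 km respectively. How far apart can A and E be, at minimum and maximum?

147.76 ≤ AE ≤ 1071.38 km

The maximum is all hops collinear in one direction: 609.57 + 167.29 + 80.20 + 214.32 = 1071.38.
The longest hop is 609.57; the others sum to 461.81. Folding the others back against it leaves at least 609.57 − 461.81 = 147.76.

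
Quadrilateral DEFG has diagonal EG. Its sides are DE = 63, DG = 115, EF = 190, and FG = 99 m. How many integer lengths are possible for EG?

From triangle DEG: 52 < EG < 178.
From triangle FEG: 91 < EG < 289.
Intersection: 91 < EG < 178, so integers 92 through 177: 86 values.

86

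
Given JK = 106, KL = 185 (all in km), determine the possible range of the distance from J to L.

By the triangle inequality, |106 − 185| ≤ JL ≤ 106 + 185.

79 ≤ JL ≤ 291 km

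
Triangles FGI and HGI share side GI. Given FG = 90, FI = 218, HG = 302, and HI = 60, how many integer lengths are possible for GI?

65

From triangle FGI: 128 < GI < 308.
From triangle HGI: 242 < GI < 362.
Intersection: 242 < GI < 308, so integers 243 through 307: 65 values.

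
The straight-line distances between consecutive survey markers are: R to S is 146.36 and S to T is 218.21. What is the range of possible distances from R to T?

By the triangle inequality, |146.36 − 218.21| ≤ RT ≤ 146.36 + 218.21.

71.85 ≤ RT ≤ 364.57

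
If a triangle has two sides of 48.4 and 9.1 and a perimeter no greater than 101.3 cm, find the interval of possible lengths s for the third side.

Triangle inequality alone gives 39.3 < s < 57.5.
The perimeter condition gives s ≤ 101.3 − 48.4 − 9.1 = 43.8.
Intersecting the two: 39.3 < s ≤ 43.8.

39.3 < s ≤ 43.8 cm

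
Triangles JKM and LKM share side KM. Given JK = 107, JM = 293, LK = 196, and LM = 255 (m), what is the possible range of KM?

From triangle JKM: |107 − 293| < KM < 107 + 293, i.e. 186 < KM < 400.
From triangle LKM: 59 < KM < 451.
Both must hold, so KM lies in the intersection.

186 < KM < 400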